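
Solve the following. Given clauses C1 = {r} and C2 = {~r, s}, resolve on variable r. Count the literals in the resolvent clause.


Remove r from C1 and ~r from C2.
C1 remainder: {}
C2 remainder: {s}
Union (resolvent): {s}
Resolvent has 1 literal(s).

1


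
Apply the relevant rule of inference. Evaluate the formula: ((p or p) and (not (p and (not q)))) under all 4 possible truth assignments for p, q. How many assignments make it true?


Check all 4 assignments:
p=0, q=0: 0
p=0, q=1: 0
p=1, q=0: 0
p=1, q=1: 1
Count of True = 1

1


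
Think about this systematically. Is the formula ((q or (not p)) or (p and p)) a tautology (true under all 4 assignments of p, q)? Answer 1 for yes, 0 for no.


Check all 4 assignments:
p=0, q=0: 1
p=0, q=1: 1
p=1, q=0: 1
p=1, q=1: 1
Satisfying count = 4/4.
Tautology iff count = 4: yes.

1


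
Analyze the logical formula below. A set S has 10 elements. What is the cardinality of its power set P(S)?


The power set of a set with n elements has 2^n elements.
|P(S)| = 2^10 = 1024

1024


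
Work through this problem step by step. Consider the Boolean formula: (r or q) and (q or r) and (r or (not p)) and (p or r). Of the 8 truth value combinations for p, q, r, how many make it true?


Evaluate all 8 assignments for p, q, r:
p=0, q=0, r=0: 0
p=0, q=0, r=1: 1
p=0, q=1, r=0: 0
p=0, q=1, r=1: 1
p=1, q=0, r=0: 0
p=1, q=0, r=1: 1
p=1, q=1, r=0: 0
p=1, q=1, r=1: 1
Satisfying count = 4

4


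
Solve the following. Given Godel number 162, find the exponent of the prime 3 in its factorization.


Factorize 162 by dividing by 3 repeatedly.
Division steps: 3 divides 162 exactly 4 time(s).
Exponent of 3 = 4

4


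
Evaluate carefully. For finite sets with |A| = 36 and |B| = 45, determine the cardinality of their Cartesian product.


The Cartesian product A x B contains all ordered pairs (a, b).
|A x B| = |A| * |B| = 36 * 45 = 1620

1620


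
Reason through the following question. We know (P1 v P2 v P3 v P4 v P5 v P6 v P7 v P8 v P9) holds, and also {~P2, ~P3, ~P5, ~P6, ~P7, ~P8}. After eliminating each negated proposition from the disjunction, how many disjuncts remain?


Original disjuncts (9): P1, P2, P3, P4, P5, P6, P7, P8, P9
Negated (eliminate): ~P2, ~P3, ~P5, ~P6, ~P7, ~P8
Remaining disjuncts: P1, P4, P9
Count = 9 - 6 = 3

3


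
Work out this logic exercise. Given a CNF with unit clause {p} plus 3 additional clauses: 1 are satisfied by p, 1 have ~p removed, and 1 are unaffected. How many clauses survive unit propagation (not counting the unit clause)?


Satisfied (removed): 1
Shortened (remain): 1
Unchanged (remain): 1
Remaining = 1 + 1 = 2

2


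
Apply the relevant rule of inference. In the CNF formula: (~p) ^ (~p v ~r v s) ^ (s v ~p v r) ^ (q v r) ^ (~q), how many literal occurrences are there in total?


Counting literals in each clause:
Clause 1: 1 literal(s)
Clause 2: 3 literal(s)
Clause 3: 3 literal(s)
Clause 4: 2 literal(s)
Clause 5: 1 literal(s)
Total = 10

10


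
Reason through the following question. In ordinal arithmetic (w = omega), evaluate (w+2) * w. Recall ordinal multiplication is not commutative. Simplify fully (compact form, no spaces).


Compute (w+2) * w.
Ordinal * is associative and left-distributive over +, but NOT commutative; for finite n>1, n*w = w but w*n stays w*n.
(w+2) * w = sup{(w+2)*k : k<w} = sup{w*k+2} = w^2 (the +2 tail is absorbed in the limit).
Result = w^2

w^2


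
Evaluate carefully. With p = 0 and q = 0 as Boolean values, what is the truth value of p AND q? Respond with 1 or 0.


p = 0, q = 0
Operation: p AND q
Evaluate: 0 AND 0 = 0

0


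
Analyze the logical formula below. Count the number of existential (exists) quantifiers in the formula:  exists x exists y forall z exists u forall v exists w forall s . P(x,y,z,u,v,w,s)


Quantifier prefix: exists x exists y forall z exists u forall v exists w forall s
Mark each quantifier type:
  E E U E U E U
Universal count = 3, Existential count = 4
Asked for existential (exists) quantifiers: 4

4


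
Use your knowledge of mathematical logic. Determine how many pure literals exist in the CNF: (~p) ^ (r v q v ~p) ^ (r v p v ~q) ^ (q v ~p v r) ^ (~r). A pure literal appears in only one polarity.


Check each variable for pure literal status:
p: mixed (not pure)
q: mixed (not pure)
r: mixed (not pure)
Pure literal count = 0

0


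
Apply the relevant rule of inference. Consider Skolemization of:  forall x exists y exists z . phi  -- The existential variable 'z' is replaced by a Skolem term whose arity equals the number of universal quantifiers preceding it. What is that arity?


Quantifier prefix: forall x exists y exists z
'z' is existentially quantified at position 3.
Universal variables preceding it: x
Skolem function arity = 1

1


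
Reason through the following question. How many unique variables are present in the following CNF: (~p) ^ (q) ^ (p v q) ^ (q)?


Identify each variable that appears in the formula.
Variables found: p, q
Count = 2

2


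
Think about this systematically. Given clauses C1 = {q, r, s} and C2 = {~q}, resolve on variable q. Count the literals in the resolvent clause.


Remove q from C1 and ~q from C2.
C1 remainder: {r, s}
C2 remainder: {}
Union (resolvent): {r, s}
Resolvent has 2 literal(s).

2


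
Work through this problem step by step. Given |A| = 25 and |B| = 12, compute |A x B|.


The Cartesian product A x B contains all ordered pairs (a, b).
|A x B| = |A| * |B| = 25 * 12 = 300

300


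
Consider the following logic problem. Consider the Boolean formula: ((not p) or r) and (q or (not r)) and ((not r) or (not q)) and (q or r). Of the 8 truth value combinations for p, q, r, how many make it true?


Evaluate all 8 assignments for p, q, r:
p=0, q=0, r=0: 0
p=0, q=0, r=1: 0
p=0, q=1, r=0: 1
p=0, q=1, r=1: 0
p=1, q=0, r=0: 0
p=1, q=0, r=1: 0
p=1, q=1, r=0: 0
p=1, q=1, r=1: 0
Satisfying count = 1

1


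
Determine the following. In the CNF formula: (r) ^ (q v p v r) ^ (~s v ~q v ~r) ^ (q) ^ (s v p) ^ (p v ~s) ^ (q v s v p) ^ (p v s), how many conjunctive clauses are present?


A CNF formula is a conjunction of clauses.
Clauses are separated by ^.
Counting the conjuncts: 8 clauses.

8


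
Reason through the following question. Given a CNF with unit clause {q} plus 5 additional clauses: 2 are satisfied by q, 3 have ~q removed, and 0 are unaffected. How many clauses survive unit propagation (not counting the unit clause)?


Satisfied (removed): 2
Shortened (remain): 3
Unchanged (remain): 0
Remaining = 3 + 0 = 3

3


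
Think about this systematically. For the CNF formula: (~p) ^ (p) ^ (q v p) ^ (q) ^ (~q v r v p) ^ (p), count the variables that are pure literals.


Check each variable for pure literal status:
p: mixed (not pure)
q: mixed (not pure)
r: pure positive
Pure literal count = 1

1


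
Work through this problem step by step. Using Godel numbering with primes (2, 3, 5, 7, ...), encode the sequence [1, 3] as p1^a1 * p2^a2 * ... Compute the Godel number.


Encode each element as an exponent of the corresponding prime:
  2^1 = 2
  3^3 = 27
Product = 2 * 27 = 54

54


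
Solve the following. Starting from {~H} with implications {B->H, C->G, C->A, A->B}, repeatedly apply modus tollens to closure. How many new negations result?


Initial negated facts: {~H}
Apply modus tollens to closure:
  ~H and B->H  =>  ~B
  ~B and A->B  =>  ~A
  ~A and C->A  =>  ~C
Final negated: {~A, ~B, ~C, ~H}
New negations: {~A, ~B, ~C}
Count = 3

3


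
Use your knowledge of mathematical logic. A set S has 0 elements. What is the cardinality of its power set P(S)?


The power set of a set with n elements has 2^n elements.
|P(S)| = 2^0 = 1

1


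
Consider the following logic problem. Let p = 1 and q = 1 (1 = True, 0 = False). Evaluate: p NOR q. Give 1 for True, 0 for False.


p = 1, q = 1
Operation: p NOR q
Evaluate: 1 NOR 1 = 0

0


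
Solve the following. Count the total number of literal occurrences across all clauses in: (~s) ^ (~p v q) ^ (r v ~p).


Counting literals in each clause:
Clause 1: 1 literal(s)
Clause 2: 2 literal(s)
Clause 3: 2 literal(s)
Total = 5

5


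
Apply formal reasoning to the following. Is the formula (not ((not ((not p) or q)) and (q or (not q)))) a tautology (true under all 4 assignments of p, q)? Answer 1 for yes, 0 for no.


Check all 4 assignments:
p=0, q=0: 1
p=0, q=1: 1
p=1, q=0: 0
p=1, q=1: 1
Satisfying count = 3/4.
Tautology iff count = 4: no.

0


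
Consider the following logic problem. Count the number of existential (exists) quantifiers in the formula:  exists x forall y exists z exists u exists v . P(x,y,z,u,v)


Quantifier prefix: exists x forall y exists z exists u exists v
Mark each quantifier type:
  E U E E E
Universal count = 1, Existential count = 4
Asked for existential (exists) quantifiers: 4

4


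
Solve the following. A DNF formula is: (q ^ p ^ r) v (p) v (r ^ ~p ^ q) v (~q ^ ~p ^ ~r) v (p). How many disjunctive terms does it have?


A DNF formula is a disjunction of terms (conjunctions).
Terms are separated by v.
Counting the disjuncts: 5 terms.

5


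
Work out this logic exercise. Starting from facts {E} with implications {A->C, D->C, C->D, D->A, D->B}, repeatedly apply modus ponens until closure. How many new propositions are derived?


Initial facts: {E}
Apply modus ponens to closure:
  (no implication fires)
Final known: {E}
New propositions: {(none)}
Count = 0

0


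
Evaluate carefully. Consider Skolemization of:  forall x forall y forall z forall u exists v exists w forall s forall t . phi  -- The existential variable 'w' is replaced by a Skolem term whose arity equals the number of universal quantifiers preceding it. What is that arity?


Quantifier prefix: forall x forall y forall z forall u exists v exists w forall s forall t
'w' is existentially quantified at position 6.
Universal variables preceding it: x, y, z, u
Skolem function arity = 4

4


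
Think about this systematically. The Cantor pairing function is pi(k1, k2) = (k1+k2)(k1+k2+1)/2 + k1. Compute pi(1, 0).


k1 + k2 = 1
(k1+k2)(k1+k2+1)/2 = 1 * 2 / 2 = 1
pi = 1 + 1 = 2

2


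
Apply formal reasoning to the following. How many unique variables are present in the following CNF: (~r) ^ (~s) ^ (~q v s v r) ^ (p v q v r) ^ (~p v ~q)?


Identify each variable that appears in the formula.
Variables found: p, q, r, s
Count = 4

4


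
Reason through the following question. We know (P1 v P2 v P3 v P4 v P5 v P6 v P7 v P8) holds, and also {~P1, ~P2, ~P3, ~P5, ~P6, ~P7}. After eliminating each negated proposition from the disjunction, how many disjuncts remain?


Original disjuncts (8): P1, P2, P3, P4, P5, P6, P7, P8
Negated (eliminate): ~P1, ~P2, ~P3, ~P5, ~P6, ~P7
Remaining disjuncts: P4, P8
Count = 8 - 6 = 2

2


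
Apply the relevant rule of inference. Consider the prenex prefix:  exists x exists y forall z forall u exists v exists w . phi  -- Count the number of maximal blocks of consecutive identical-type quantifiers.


Quantifier-type sequence: E E A A E E  (A=forall, E=exists)
Group into maximal same-type runs:
  Ex2 | Ax2 | Ex2
Number of blocks = 3

3


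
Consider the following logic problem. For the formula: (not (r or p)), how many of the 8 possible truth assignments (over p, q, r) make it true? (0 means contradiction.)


Check all 8 assignments:
p=0, q=0, r=0: 1
p=0, q=0, r=1: 0
p=0, q=1, r=0: 1
p=0, q=1, r=1: 0
p=1, q=0, r=0: 0
p=1, q=0, r=1: 0
p=1, q=1, r=0: 0
p=1, q=1, r=1: 0
Count of True = 2

2


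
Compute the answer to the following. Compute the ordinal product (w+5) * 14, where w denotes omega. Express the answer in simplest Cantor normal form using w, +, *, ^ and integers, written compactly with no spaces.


Compute (w+5) * 14.
Ordinal * is associative and left-distributive over +, but NOT commutative; for finite n>1, n*w = w but w*n stays w*n.
(w+5) * 14 = (w+5) repeated 14 times. Each intermediate +5 is absorbed by the following w; only the last survives: w*14+5.
Result = w*14+5

w*14+5


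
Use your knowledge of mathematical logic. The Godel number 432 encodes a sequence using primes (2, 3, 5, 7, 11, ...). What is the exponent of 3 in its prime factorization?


Factorize 432 by dividing by 3 repeatedly.
Division steps: 3 divides 432 exactly 3 time(s).
Exponent of 3 = 3

3


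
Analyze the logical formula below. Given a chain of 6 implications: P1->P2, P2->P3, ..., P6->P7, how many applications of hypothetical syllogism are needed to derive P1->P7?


With 6 implications in a chain connecting 7 propositions:
P1->P2, P2->P3, ..., P6->P7
Steps needed = (number of implications) - 1 = 6 - 1 = 5

5


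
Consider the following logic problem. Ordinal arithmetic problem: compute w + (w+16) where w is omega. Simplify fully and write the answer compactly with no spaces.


Compute w + (w+16).
Ordinal + is associative but NOT commutative; for finite n>0, n + w = w but w + n stays w+n.
w + (w+16) = (w+w) + 16 = w*2+16.
Result = w*2+16

w*2+16


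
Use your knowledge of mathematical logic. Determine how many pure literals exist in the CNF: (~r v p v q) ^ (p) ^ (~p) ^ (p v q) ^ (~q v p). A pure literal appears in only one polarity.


Check each variable for pure literal status:
p: mixed (not pure)
q: mixed (not pure)
r: pure negative
Pure literal count = 1

1


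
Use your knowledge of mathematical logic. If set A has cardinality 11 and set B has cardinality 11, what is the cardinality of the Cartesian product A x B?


The Cartesian product A x B contains all ordered pairs (a, b).
|A x B| = |A| * |B| = 11 * 11 = 121

121


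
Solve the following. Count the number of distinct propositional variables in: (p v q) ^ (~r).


Identify each variable that appears in the formula.
Variables found: p, q, r
Count = 3

3


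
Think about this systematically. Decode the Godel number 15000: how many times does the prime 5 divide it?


Factorize 15000 by dividing by 5 repeatedly.
Division steps: 5 divides 15000 exactly 4 time(s).
Exponent of 5 = 4

4


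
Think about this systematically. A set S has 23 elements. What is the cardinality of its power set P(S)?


The power set of a set with n elements has 2^n elements.
|P(S)| = 2^23 = 8388608

8388608


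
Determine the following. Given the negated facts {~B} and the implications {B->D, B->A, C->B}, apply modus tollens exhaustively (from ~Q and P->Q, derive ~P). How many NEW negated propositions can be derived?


Initial negated facts: {~B}
Apply modus tollens to closure:
  ~B and C->B  =>  ~C
Final negated: {~B, ~C}
New negations: {~C}
Count = 1

1


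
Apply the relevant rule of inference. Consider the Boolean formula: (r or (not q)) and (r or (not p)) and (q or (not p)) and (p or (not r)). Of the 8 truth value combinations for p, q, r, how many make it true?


Evaluate all 8 assignments for p, q, r:
p=0, q=0, r=0: 1
p=0, q=0, r=1: 0
p=0, q=1, r=0: 0
p=0, q=1, r=1: 0
p=1, q=0, r=0: 0
p=1, q=0, r=1: 0
p=1, q=1, r=0: 0
p=1, q=1, r=1: 1
Satisfying count = 2

2


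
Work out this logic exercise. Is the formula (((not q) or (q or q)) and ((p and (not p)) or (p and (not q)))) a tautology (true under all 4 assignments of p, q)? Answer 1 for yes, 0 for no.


Check all 4 assignments:
p=0, q=0: 0
p=0, q=1: 0
p=1, q=0: 1
p=1, q=1: 0
Satisfying count = 1/4.
Tautology iff count = 4: no.

0


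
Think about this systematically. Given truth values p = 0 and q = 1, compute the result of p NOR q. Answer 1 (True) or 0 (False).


p = 0, q = 1
Operation: p NOR q
Evaluate: 0 NOR 1 = 0

0


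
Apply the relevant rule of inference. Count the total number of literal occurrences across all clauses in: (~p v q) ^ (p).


Counting literals in each clause:
Clause 1: 2 literal(s)
Clause 2: 1 literal(s)
Total = 3

3


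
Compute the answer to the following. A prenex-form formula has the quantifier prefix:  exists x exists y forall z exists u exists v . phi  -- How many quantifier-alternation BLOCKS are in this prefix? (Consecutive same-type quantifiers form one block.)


Quantifier-type sequence: E E A E E  (A=forall, E=exists)
Group into maximal same-type runs:
  Ex2 | Ax1 | Ex2
Number of blocks = 3

3


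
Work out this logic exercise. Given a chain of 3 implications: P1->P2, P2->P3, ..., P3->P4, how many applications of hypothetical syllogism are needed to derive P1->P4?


With 3 implications in a chain connecting 4 propositions:
P1->P2, P2->P3, ..., P3->P4
Steps needed = (number of implications) - 1 = 3 - 1 = 2

2


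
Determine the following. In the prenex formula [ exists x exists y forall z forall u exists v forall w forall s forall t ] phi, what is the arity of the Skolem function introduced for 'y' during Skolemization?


Quantifier prefix: exists x exists y forall z forall u exists v forall w forall s forall t
'y' is existentially quantified at position 2.
No universal quantifiers precede it.
Skolem function arity = 0 (a Skolem constant)

0


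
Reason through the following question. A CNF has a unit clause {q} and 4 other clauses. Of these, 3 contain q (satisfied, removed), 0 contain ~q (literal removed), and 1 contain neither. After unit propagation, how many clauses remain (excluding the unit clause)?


Satisfied (removed): 3
Shortened (remain): 0
Unchanged (remain): 1
Remaining = 0 + 1 = 1

1


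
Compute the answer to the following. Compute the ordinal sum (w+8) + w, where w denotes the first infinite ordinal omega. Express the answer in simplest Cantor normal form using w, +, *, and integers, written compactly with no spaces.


Compute (w+8) + w.
Ordinal + is associative but NOT commutative; for finite n>0, n + w = w but w + n stays w+n.
(w+8) + w = w + (8+w) = w + w = w*2 (the finite tail 8 is absorbed by the right w).
Result = w*2

w*2


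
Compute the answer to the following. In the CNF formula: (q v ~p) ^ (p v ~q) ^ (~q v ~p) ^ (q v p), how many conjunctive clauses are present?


A CNF formula is a conjunction of clauses.
Clauses are separated by ^.
Counting the conjuncts: 4 clauses.

4


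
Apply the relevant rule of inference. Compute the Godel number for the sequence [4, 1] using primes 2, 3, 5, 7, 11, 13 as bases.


Encode each element as an exponent of the corresponding prime:
  2^4 = 16
  3^1 = 3
Product = 16 * 3 = 48

48


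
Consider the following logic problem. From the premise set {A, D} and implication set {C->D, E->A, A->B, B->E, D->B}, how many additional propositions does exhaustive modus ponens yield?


Initial facts: {A, D}
Apply modus ponens to closure:
  A and A->B  =>  B
  B and B->E  =>  E
Final known: {A, B, D, E}
New propositions: {B, E}
Count = 2

2


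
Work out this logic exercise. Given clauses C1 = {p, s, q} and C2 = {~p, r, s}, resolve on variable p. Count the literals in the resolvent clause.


Remove p from C1 and ~p from C2.
C1 remainder: {s, q}
C2 remainder: {r, s}
Union (resolvent): {q, r, s}
Resolvent has 3 literal(s).

3


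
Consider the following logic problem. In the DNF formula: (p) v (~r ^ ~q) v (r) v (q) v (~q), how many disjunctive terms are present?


A DNF formula is a disjunction of terms (conjunctions).
Terms are separated by v.
Counting the disjuncts: 5 terms.

5


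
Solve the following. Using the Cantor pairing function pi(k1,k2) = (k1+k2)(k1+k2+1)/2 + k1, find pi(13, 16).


k1 + k2 = 29
(k1+k2)(k1+k2+1)/2 = 29 * 30 / 2 = 435
pi = 435 + 13 = 448

448


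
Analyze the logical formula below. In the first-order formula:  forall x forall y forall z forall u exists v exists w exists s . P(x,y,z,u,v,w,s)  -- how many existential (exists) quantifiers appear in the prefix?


Quantifier prefix: forall x forall y forall z forall u exists v exists w exists s
Mark each quantifier type:
  U U U U E E E
Universal count = 4, Existential count = 3
Asked for existential (exists) quantifiers: 3

3


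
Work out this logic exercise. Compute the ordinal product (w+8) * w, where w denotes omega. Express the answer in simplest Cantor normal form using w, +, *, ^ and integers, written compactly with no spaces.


Compute (w+8) * w.
Ordinal * is associative and left-distributive over +, but NOT commutative; for finite n>1, n*w = w but w*n stays w*n.
(w+8) * w = sup{(w+8)*k : k<w} = sup{w*k+8} = w^2 (the +8 tail is absorbed in the limit).
Result = w^2

w^2


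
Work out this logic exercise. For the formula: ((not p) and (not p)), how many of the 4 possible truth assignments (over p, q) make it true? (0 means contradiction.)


Check all 4 assignments:
p=0, q=0: 1
p=0, q=1: 1
p=1, q=0: 0
p=1, q=1: 0
Count of True = 2

2


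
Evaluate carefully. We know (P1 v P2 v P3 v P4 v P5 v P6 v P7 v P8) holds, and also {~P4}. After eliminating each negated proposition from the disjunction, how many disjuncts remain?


Original disjuncts (8): P1, P2, P3, P4, P5, P6, P7, P8
Negated (eliminate): ~P4
Remaining disjuncts: P1, P2, P3, P5, P6, P7, P8
Count = 8 - 1 = 7

7


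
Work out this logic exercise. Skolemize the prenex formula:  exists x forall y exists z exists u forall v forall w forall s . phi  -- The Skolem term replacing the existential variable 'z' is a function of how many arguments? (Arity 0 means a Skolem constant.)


Quantifier prefix: exists x forall y exists z exists u forall v forall w forall s
'z' is existentially quantified at position 3.
Universal variables preceding it: y
Skolem function arity = 1

1


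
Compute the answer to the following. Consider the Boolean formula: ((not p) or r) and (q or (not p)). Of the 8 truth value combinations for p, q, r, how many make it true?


Evaluate all 8 assignments for p, q, r:
p=0, q=0, r=0: 1
p=0, q=0, r=1: 1
p=0, q=1, r=0: 1
p=0, q=1, r=1: 1
p=1, q=0, r=0: 0
p=1, q=0, r=1: 0
p=1, q=1, r=0: 0
p=1, q=1, r=1: 1
Satisfying count = 5

5


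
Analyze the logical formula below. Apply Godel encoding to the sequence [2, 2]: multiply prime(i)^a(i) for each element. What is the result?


Encode each element as an exponent of the corresponding prime:
  2^2 = 4
  3^2 = 9
Product = 4 * 9 = 36

36


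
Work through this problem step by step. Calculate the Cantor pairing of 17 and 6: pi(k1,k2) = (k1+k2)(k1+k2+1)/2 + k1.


k1 + k2 = 23
(k1+k2)(k1+k2+1)/2 = 23 * 24 / 2 = 276
pi = 276 + 17 = 293

293


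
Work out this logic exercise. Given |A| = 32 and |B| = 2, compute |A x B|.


The Cartesian product A x B contains all ordered pairs (a, b).
|A x B| = |A| * |B| = 32 * 2 = 64

64


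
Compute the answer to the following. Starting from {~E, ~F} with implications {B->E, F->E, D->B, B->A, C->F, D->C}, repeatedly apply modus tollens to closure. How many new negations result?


Initial negated facts: {~E, ~F}
Apply modus tollens to closure:
  ~E and B->E  =>  ~B
  ~B and D->B  =>  ~D
  ~F and C->F  =>  ~C
Final negated: {~B, ~C, ~D, ~E, ~F}
New negations: {~B, ~C, ~D}
Count = 3

3


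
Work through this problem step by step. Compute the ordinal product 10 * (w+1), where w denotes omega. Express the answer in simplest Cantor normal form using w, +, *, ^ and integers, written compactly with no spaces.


Compute 10 * (w+1).
Ordinal * is associative and left-distributive over +, but NOT commutative; for finite n>1, n*w = w but w*n stays w*n.
By left-distributivity: 10 * (w+1) = 10*w + 10*1 = w + 10 = w+10.
Result = w+10

w+10


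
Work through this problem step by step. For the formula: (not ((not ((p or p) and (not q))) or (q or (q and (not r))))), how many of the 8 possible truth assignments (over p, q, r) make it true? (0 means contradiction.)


Check all 8 assignments:
p=0, q=0, r=0: 0
p=0, q=0, r=1: 0
p=0, q=1, r=0: 0
p=0, q=1, r=1: 0
p=1, q=0, r=0: 1
p=1, q=0, r=1: 1
p=1, q=1, r=0: 0
p=1, q=1, r=1: 0
Count of True = 2

2


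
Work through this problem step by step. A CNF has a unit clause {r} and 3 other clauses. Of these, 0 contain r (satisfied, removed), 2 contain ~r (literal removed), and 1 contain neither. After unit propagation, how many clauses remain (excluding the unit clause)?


Satisfied (removed): 0
Shortened (remain): 2
Unchanged (remain): 1
Remaining = 2 + 1 = 3

3


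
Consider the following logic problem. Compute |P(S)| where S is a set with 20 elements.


The power set of a set with n elements has 2^n elements.
|P(S)| = 2^20 = 1048576

1048576


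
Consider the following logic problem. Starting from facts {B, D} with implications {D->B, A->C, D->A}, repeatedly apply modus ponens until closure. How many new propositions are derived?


Initial facts: {B, D}
Apply modus ponens to closure:
  D and D->A  =>  A
  A and A->C  =>  C
Final known: {A, B, C, D}
New propositions: {A, C}
Count = 2

2


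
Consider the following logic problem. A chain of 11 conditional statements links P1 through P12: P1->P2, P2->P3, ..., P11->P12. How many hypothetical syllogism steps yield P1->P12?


With 11 implications in a chain connecting 12 propositions:
P1->P2, P2->P3, ..., P11->P12
Steps needed = (number of implications) - 1 = 11 - 1 = 10

10


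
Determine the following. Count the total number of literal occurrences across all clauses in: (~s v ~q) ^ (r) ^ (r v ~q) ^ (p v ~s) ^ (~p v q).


Counting literals in each clause:
Clause 1: 2 literal(s)
Clause 2: 1 literal(s)
Clause 3: 2 literal(s)
Clause 4: 2 literal(s)
Clause 5: 2 literal(s)
Total = 9

9


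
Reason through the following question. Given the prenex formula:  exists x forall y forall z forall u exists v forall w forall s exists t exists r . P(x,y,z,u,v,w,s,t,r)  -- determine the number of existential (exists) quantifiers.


Quantifier prefix: exists x forall y forall z forall u exists v forall w forall s exists t exists r
Mark each quantifier type:
  E U U U E U U E E
Universal count = 5, Existential count = 4
Asked for existential (exists) quantifiers: 4

4


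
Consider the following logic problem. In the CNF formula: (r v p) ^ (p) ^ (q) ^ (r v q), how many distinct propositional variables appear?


Identify each variable that appears in the formula.
Variables found: p, q, r
Count = 3

3


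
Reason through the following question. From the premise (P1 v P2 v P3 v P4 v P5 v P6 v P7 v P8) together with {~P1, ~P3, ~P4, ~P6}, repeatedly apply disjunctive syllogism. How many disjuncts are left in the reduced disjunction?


Original disjuncts (8): P1, P2, P3, P4, P5, P6, P7, P8
Negated (eliminate): ~P1, ~P3, ~P4, ~P6
Remaining disjuncts: P2, P5, P7, P8
Count = 8 - 4 = 4

4


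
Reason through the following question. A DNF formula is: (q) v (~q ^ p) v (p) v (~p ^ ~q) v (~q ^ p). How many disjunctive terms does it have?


A DNF formula is a disjunction of terms (conjunctions).
Terms are separated by v.
Counting the disjuncts: 5 terms.

5


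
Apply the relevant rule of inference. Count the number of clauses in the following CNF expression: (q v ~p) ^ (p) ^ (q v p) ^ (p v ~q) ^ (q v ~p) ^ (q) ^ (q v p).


A CNF formula is a conjunction of clauses.
Clauses are separated by ^.
Counting the conjuncts: 7 clauses.

7


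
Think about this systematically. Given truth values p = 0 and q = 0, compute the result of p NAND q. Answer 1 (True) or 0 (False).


p = 0, q = 0
Operation: p NAND q
Evaluate: 0 NAND 0 = 1

1


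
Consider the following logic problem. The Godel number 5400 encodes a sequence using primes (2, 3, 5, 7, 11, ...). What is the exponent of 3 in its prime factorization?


Factorize 5400 by dividing by 3 repeatedly.
Division steps: 3 divides 5400 exactly 3 time(s).
Exponent of 3 = 3

3


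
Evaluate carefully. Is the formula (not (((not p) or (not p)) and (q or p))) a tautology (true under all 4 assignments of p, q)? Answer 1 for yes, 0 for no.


Check all 4 assignments:
p=0, q=0: 1
p=0, q=1: 0
p=1, q=0: 1
p=1, q=1: 1
Satisfying count = 3/4.
Tautology iff count = 4: no.

0


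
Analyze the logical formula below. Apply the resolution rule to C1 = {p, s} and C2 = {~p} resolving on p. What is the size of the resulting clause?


Remove p from C1 and ~p from C2.
C1 remainder: {s}
C2 remainder: {}
Union (resolvent): {s}
Resolvent has 1 literal(s).

1


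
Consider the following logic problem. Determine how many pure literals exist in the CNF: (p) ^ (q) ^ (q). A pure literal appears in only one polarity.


Check each variable for pure literal status:
p: pure positive
q: pure positive
r: absent (not pure)
Pure literal count = 2

2


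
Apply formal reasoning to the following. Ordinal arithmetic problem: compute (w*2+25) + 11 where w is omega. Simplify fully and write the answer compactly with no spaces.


Compute (w*2+25) + 11.
Ordinal + is associative but NOT commutative; for finite n>0, n + w = w but w + n stays w+n.
By associativity: (w*2+25) + 11 = w*2 + (25+11) = w*2+36.
Result = w*2+36

w*2+36


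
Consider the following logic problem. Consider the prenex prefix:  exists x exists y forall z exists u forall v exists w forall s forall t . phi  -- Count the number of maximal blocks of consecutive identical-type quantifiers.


Quantifier-type sequence: E E A E A E A A  (A=forall, E=exists)
Group into maximal same-type runs:
  Ex2 | Ax1 | Ex1 | Ax1 | Ex1 | Ax2
Number of blocks = 6

6


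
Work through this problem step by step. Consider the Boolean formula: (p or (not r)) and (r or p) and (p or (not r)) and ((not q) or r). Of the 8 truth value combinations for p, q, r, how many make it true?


Evaluate all 8 assignments for p, q, r:
p=0, q=0, r=0: 0
p=0, q=0, r=1: 0
p=0, q=1, r=0: 0
p=0, q=1, r=1: 0
p=1, q=0, r=0: 1
p=1, q=0, r=1: 1
p=1, q=1, r=0: 0
p=1, q=1, r=1: 1
Satisfying count = 3

3


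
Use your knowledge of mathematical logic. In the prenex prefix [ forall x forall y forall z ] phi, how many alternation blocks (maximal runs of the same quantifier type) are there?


Quantifier-type sequence: A A A  (A=forall, E=exists)
Group into maximal same-type runs:
  Ax3
Number of blocks = 1

1


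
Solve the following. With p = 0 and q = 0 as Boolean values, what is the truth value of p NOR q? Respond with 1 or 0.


p = 0, q = 0
Operation: p NOR q
Evaluate: 0 NOR 0 = 1

1


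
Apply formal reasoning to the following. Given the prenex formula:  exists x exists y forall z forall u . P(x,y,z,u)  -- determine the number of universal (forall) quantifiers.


Quantifier prefix: exists x exists y forall z forall u
Mark each quantifier type:
  E E U U
Universal count = 2, Existential count = 2
Asked for universal (forall) quantifiers: 2

2


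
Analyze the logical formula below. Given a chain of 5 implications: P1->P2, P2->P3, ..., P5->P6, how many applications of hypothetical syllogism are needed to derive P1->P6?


With 5 implications in a chain connecting 6 propositions:
P1->P2, P2->P3, ..., P5->P6
Steps needed = (number of implications) - 1 = 5 - 1 = 4

4


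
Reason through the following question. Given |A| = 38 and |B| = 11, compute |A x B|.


The Cartesian product A x B contains all ordered pairs (a, b).
|A x B| = |A| * |B| = 38 * 11 = 418

418


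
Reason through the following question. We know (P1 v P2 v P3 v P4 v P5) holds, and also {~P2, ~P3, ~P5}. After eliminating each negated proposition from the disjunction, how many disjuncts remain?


Original disjuncts (5): P1, P2, P3, P4, P5
Negated (eliminate): ~P2, ~P3, ~P5
Remaining disjuncts: P1, P4
Count = 5 - 3 = 2

2


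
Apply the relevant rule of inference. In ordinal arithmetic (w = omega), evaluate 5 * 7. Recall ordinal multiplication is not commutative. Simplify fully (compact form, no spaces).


Compute 5 * 7.
Ordinal * is associative and left-distributive over +, but NOT commutative; for finite n>1, n*w = w but w*n stays w*n.
Both finite; ordinal * agrees with natural *: 5 * 7 = 35.
Result = 35

35


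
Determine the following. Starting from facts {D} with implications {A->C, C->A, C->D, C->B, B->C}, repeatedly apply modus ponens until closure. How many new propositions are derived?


Initial facts: {D}
Apply modus ponens to closure:
  (no implication fires)
Final known: {D}
New propositions: {(none)}
Count = 0

0


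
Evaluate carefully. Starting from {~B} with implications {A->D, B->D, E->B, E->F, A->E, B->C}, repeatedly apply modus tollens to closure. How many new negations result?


Initial negated facts: {~B}
Apply modus tollens to closure:
  ~B and E->B  =>  ~E
  ~E and A->E  =>  ~A
Final negated: {~A, ~B, ~E}
New negations: {~A, ~E}
Count = 2

2


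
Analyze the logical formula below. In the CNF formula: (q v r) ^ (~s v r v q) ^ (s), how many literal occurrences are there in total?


Counting literals in each clause:
Clause 1: 2 literal(s)
Clause 2: 3 literal(s)
Clause 3: 1 literal(s)
Total = 6

6


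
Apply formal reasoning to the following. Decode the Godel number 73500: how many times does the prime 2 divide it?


Factorize 73500 by dividing by 2 repeatedly.
Division steps: 2 divides 73500 exactly 2 time(s).
Exponent of 2 = 2

2


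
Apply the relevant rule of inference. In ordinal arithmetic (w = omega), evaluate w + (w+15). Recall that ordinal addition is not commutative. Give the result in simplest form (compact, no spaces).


Compute w + (w+15).
Ordinal + is associative but NOT commutative; for finite n>0, n + w = w but w + n stays w+n.
w + (w+15) = (w+w) + 15 = w*2+15.
Result = w*2+15

w*2+15


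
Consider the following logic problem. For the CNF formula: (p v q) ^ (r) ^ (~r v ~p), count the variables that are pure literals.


Check each variable for pure literal status:
p: mixed (not pure)
q: pure positive
r: mixed (not pure)
Pure literal count = 1

1


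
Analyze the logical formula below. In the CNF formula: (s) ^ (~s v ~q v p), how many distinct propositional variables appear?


Identify each variable that appears in the formula.
Variables found: p, q, s
Count = 3

3


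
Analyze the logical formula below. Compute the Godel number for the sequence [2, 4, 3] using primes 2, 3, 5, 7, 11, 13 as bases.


Encode each element as an exponent of the corresponding prime:
  2^2 = 4
  3^4 = 81
  5^3 = 125
Product = 4 * 81 * 125 = 40500

40500


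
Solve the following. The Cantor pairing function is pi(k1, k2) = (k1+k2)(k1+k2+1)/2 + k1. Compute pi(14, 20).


k1 + k2 = 34
(k1+k2)(k1+k2+1)/2 = 34 * 35 / 2 = 595
pi = 595 + 14 = 609

609


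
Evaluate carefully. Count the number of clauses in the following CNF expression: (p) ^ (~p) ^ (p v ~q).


A CNF formula is a conjunction of clauses.
Clauses are separated by ^.
Counting the conjuncts: 3 clauses.

3


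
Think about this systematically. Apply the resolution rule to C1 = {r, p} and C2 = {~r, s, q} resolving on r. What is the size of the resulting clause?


Remove r from C1 and ~r from C2.
C1 remainder: {p}
C2 remainder: {s, q}
Union (resolvent): {p, q, s}
Resolvent has 3 literal(s).

3


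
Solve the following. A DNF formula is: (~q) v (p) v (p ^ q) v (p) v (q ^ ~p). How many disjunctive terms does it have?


A DNF formula is a disjunction of terms (conjunctions).
Terms are separated by v.
Counting the disjuncts: 5 terms.

5


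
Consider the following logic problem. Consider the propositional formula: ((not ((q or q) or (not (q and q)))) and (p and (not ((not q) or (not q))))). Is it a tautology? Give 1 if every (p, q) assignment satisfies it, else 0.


Check all 4 assignments:
p=0, q=0: 0
p=0, q=1: 0
p=1, q=0: 0
p=1, q=1: 0
Satisfying count = 0/4.
Tautology iff count = 4: no.

0


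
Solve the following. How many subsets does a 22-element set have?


The power set of a set with n elements has 2^n elements.
|P(S)| = 2^22 = 4194304

4194304


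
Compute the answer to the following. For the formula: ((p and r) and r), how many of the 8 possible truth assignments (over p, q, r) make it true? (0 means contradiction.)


Check all 8 assignments:
p=0, q=0, r=0: 0
p=0, q=0, r=1: 0
p=0, q=1, r=0: 0
p=0, q=1, r=1: 0
p=1, q=0, r=0: 0
p=1, q=0, r=1: 1
p=1, q=1, r=0: 0
p=1, q=1, r=1: 1
Count of True = 2

2


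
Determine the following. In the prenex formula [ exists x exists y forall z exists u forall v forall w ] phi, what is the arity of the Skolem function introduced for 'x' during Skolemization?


Quantifier prefix: exists x exists y forall z exists u forall v forall w
'x' is existentially quantified at position 1.
No universal quantifiers precede it.
Skolem function arity = 0 (a Skolem constant)

0


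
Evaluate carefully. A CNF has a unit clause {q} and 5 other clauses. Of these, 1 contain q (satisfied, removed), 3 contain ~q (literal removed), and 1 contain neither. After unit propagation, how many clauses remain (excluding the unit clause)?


Satisfied (removed): 1
Shortened (remain): 3
Unchanged (remain): 1
Remaining = 3 + 1 = 4

4


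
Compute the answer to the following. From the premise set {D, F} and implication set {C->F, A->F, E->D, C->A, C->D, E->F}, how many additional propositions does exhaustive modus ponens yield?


Initial facts: {D, F}
Apply modus ponens to closure:
  (no implication fires)
Final known: {D, F}
New propositions: {(none)}
Count = 0

0


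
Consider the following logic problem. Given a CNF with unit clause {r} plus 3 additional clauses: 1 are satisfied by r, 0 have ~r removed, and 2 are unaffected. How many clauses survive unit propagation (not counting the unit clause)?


Satisfied (removed): 1
Shortened (remain): 0
Unchanged (remain): 2
Remaining = 0 + 2 = 2

2


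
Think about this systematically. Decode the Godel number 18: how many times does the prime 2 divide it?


Factorize 18 by dividing by 2 repeatedly.
Division steps: 2 divides 18 exactly 1 time(s).
Exponent of 2 = 1

1


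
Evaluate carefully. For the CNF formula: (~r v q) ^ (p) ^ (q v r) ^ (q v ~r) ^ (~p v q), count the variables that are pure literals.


Check each variable for pure literal status:
p: mixed (not pure)
q: pure positive
r: mixed (not pure)
Pure literal count = 1

1


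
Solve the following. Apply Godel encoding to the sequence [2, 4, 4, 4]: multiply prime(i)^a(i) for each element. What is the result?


Encode each element as an exponent of the corresponding prime:
  2^2 = 4
  3^4 = 81
  5^4 = 625
  7^4 = 2401
Product = 4 * 81 * 625 * 2401 = 486202500

486202500


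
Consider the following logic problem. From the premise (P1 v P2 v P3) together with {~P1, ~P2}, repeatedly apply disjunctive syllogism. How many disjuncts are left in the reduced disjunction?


Original disjuncts (3): P1, P2, P3
Negated (eliminate): ~P1, ~P2
Remaining disjuncts: P3
Count = 3 - 2 = 1

1


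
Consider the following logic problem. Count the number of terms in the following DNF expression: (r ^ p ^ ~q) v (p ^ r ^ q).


A DNF formula is a disjunction of terms (conjunctions).
Terms are separated by v.
Counting the disjuncts: 2 terms.

2


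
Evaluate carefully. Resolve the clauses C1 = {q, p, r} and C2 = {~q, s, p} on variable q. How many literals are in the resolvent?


Remove q from C1 and ~q from C2.
C1 remainder: {p, r}
C2 remainder: {s, p}
Union (resolvent): {p, r, s}
Resolvent has 3 literal(s).

3


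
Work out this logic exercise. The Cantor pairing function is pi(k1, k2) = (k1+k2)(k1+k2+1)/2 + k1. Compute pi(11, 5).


k1 + k2 = 16
(k1+k2)(k1+k2+1)/2 = 16 * 17 / 2 = 136
pi = 136 + 11 = 147

147


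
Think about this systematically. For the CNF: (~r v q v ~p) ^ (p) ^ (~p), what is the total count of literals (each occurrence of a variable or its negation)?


Counting literals in each clause:
Clause 1: 3 literal(s)
Clause 2: 1 literal(s)
Clause 3: 1 literal(s)
Total = 5

5


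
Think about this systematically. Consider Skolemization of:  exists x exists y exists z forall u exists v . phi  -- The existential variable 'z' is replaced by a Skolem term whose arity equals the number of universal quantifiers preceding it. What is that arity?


Quantifier prefix: exists x exists y exists z forall u exists v
'z' is existentially quantified at position 3.
No universal quantifiers precede it.
Skolem function arity = 0 (a Skolem constant)

0
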